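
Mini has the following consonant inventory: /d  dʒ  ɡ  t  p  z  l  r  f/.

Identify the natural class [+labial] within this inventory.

p, f

The feature [labial] marks segments articulated with one or both lips. In this inventory /p, f/ have that property, so they are [+labial]; /d, dʒ, ɡ, t, z, l, r/ are [-labial].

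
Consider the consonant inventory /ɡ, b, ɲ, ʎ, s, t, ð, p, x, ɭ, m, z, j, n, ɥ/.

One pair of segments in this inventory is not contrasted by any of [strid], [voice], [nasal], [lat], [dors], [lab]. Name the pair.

j, ɡ

/j/ (palatal glide) and /ɡ/ (voiced velar stop) are both [-strident], [+voice], [-nasal], [-lateral], [+dorsal], [-labial], so none of the listed features separates them. (They do differ in [sonorant], [continuant] and [back], which are not among the given features.) Every other pair in the inventory differs on at least one listed feature.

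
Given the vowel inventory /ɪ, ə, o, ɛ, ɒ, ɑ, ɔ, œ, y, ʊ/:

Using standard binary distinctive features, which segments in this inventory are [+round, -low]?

Among the inventory, the [+round] segments are /o, ɒ, ɔ, œ, y, ʊ/.
Then [-low] leaves /o, ɔ, œ, y, ʊ/.

o, ɔ, œ, y, ʊ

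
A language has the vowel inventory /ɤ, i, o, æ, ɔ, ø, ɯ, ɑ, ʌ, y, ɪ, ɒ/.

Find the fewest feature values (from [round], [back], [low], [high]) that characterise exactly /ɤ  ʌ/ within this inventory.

[-high, -low, -round]

/ɤ, ʌ/ are all [-high], [-low], [-round], and no other segment in the inventory matches all three values. Dropping any one of them over-generates: [-low, -round] alone would also admit /i, ɯ, ɪ/; [-high, -round] alone would also admit /æ, ɑ/; [-high, -low] alone would also admit /o, ɔ, ø/. No other combination of two listed features picks out exactly this set either, so fewer than three features will not do.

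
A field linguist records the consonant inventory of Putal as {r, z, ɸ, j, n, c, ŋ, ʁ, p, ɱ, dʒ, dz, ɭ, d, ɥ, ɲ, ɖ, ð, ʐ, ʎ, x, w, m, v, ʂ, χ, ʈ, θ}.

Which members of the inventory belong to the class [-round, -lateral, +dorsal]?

The [-round] segments are /r, z, ɸ, j, n, c, ŋ, ʁ, p, ɱ, dʒ, dz, ɭ, d, ɲ, ɖ, ð, ʐ, ʎ, x, m, v, ʂ, χ, ʈ, θ/.
Then [-lateral] gives /r, z, ɸ, j, n, c, ŋ, ʁ, p, ɱ, dʒ, dz, d, ɲ, ɖ, ð, ʐ, x, m, v, ʂ, χ, ʈ, θ/.
Intersecting with [+dorsal] leaves /j, c, ŋ, ʁ, ɲ, x, χ/.

j, c, ŋ, ʁ, ɲ, x, χ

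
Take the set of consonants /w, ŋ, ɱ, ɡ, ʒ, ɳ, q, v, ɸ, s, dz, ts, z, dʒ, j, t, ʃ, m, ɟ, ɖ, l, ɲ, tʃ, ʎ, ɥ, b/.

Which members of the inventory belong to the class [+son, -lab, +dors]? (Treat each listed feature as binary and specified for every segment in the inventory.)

ŋ, j, ɲ, ʎ

First, the [+sonorant] segments are /w, ŋ, ɱ, ɳ, j, m, l, ɲ, ʎ, ɥ/.
Then [-labial] gives /ŋ, ɳ, j, l, ɲ, ʎ/.
Intersecting with [+dorsal] leaves /ŋ, j, ɲ, ʎ/.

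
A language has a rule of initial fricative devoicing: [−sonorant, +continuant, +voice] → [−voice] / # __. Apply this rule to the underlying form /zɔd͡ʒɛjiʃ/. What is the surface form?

/z/ satisfies [−sonorant, +continuant, +voice] and sits in # __. The [−voice] counterpart of the voiced alveolar fricative is /s/. Other segments in /zɔd͡ʒɛjiʃ/ either fail the structural description or are not in the environment, so the surface form is [sɔd͡ʒɛjiʃ].

[sɔd͡ʒɛjiʃ]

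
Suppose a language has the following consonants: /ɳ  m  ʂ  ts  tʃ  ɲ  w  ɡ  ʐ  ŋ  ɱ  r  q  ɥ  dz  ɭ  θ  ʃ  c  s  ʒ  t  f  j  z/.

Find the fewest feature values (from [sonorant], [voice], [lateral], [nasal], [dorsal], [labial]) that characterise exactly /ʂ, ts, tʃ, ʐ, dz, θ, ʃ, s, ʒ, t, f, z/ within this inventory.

/ʂ, ts, tʃ, ʐ, dz, θ, ʃ, s, ʒ, t, f, z/ are all [−sonorant], [−dorsal], and no other segment in the inventory matches both values. Dropping any one of them over-generates: [−dorsal] alone would also admit /ɳ, m, ɱ, r, …/; [−sonorant] alone would also admit /ɡ, q, c/. No other single listed feature picks out exactly this set either, so fewer than two features will not do.

[−sonorant, −dorsal]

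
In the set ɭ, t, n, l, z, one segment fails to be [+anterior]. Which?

/z, l, n, t/ are all [+anterior]; /ɭ/ (retroflex lateral approximant) is [−anterior].

ɭ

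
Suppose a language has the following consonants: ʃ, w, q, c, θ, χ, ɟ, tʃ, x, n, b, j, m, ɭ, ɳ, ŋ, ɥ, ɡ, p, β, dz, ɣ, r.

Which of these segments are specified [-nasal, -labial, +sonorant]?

First, the [-nasal] segments are /ʃ, w, q, c, θ, χ, ɟ, tʃ, x, b, j, ɭ, ɥ, ɡ, p, β, dz, ɣ, r/.
Among these, [-labial] gives /ʃ, q, c, θ, χ, ɟ, tʃ, x, j, ɭ, ɡ, dz, ɣ, r/.
Among these, [+sonorant] leaves /j, ɭ, r/.

j, ɭ, r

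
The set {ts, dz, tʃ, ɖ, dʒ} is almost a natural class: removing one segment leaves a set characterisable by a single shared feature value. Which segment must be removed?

ɖ

The remaining segments after removing /ɖ/ share [+delayed release]; /ɖ/ (voiced retroflex stop) is [−delayed release]. For every other candidate removal, the leftover set fails to share any single feature value that the removed segment lacks.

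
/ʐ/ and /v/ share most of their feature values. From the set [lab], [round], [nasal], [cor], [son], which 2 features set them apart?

[labial], [coronal]

/ʐ/ (voiced retroflex fricative) and /v/ (voiced labiodental fricative) agree on [−round], [−nasal], [−sonorant]. They differ on [labial] (/ʐ/ [−], /v/ [+]), [coronal] (/ʐ/ [+], /v/ [−]).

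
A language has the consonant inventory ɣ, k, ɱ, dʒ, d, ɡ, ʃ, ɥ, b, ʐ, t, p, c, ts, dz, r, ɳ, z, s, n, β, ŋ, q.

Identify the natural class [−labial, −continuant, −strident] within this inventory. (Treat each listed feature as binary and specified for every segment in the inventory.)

Eliminate segments failing any feature: /ɣ, ʃ, ʐ, r, z, s/ are [+continuant]; /ɱ, ɥ, b, p, β/ are [+labial]; /dʒ, ts, dz/ are [+strident]. The remaining /k, d, ɡ, t, c, ɳ, n, ŋ, q/ satisfy [−labial], [−continuant], [−strident].

k, d, ɡ, t, c, ɳ, n, ŋ, q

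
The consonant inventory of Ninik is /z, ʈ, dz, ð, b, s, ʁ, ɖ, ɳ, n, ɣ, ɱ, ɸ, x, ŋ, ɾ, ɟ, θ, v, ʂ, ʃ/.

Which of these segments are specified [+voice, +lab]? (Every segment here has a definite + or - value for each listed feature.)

b, ɱ, v

The [+voice] segments are /z, dz, ð, b, ʁ, ɖ, ɳ, n, ɣ, ɱ, ŋ, ɾ, ɟ, v/.
Of those, [+labial] leaves /b, ɱ, v/.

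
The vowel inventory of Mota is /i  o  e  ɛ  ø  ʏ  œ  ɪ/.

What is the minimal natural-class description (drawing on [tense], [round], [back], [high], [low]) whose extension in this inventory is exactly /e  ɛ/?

/e, ɛ/ are all [−high], [−round], and no other segment in the inventory matches both values. Dropping any one of them over-generates: [−round] alone would also admit /i, ɪ/; [−high] alone would also admit /o, ø, œ/. No other single listed feature picks out exactly this set either, so fewer than two features will not do.

[−high, −round]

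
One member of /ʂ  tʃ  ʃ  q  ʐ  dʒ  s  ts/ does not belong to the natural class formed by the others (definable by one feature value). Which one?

/ʐ, dʒ, ts, ʃ, ʂ, s, tʃ/ are all [+strident], but /q/ (voiceless uvular stop) is [−strident]. No other single segment can be removed to leave a set sharing one feature value that the removed segment lacks, so /q/ is the odd one out.

q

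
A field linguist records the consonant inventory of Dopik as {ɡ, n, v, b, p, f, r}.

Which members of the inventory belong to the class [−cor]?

The [−coronal] segments here are /ɡ, v, b, p, f/; the remaining /n, r/ are [+coronal].

ɡ, v, b, p, f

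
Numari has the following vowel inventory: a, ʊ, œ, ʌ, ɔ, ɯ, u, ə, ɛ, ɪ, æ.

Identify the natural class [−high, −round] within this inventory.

First, the [−high] segments are /a, œ, ʌ, ɔ, ə, ɛ, æ/.
Of those, [−round] leaves /a, ʌ, ə, ɛ, æ/.

a, ʌ, ə, ɛ, æ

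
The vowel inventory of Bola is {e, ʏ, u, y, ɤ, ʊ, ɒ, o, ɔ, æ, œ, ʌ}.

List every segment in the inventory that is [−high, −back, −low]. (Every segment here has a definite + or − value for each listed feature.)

First, the [−high] segments are /e, ɤ, ɒ, o, ɔ, æ, œ, ʌ/.
Within that set, [−back] gives /e, æ, œ/.
Intersecting with [−low] leaves /e, œ/.

e, œ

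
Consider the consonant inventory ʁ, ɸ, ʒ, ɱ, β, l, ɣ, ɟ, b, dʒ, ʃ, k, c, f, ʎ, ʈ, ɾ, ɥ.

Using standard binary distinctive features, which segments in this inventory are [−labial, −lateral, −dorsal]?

Checking each segment against [−labial], [−lateral], [−dorsal]: /ʒ/ (voiced postalveolar fricative), /dʒ/ (voiced postalveolar affricate), /ʃ/ (voiceless postalveolar fricative), /ʈ/ (voiceless retroflex stop), /ɾ/ (alveolar tap) satisfy every feature; every other segment in the inventory fails at least one.

ʒ, dʒ, ʃ, ʈ, ɾ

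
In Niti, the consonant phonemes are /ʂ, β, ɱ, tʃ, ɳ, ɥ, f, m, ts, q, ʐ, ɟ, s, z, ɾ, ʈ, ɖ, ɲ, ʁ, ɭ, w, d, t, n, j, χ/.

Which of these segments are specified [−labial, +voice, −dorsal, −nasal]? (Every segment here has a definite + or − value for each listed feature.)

First, the [−labial] segments are /ʂ, tʃ, ɳ, ts, q, ʐ, ɟ, s, z, ɾ, ʈ, ɖ, ɲ, ʁ, ɭ, d, t, n, j, χ/.
Then [+voice] gives /ɳ, ʐ, ɟ, z, ɾ, ɖ, ɲ, ʁ, ɭ, d, n, j/.
Intersecting with [−dorsal] gives /ɳ, ʐ, z, ɾ, ɖ, ɭ, d, n/.
Then [−nasal] leaves /ʐ, z, ɾ, ɖ, ɭ, d/.

ʐ, z, ɾ, ɖ, ɭ, d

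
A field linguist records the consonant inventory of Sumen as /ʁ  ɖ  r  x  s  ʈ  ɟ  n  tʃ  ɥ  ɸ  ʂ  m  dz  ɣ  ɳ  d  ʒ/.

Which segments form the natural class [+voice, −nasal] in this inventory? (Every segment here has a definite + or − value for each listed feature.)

Checking each segment against [+voice], [−nasal]: /ʁ/ (voiced uvular fricative), /ɖ/ (voiced retroflex stop), /r/ (alveolar trill), /ɟ/ (voiced palatal stop), /ɥ/ (labial-palatal glide), /dz/ (voiced alveolar affricate), among others, satisfy every feature; every other segment in the inventory fails at least one.

ʁ, ɖ, r, ɟ, ɥ, dz, ɣ, d, ʒ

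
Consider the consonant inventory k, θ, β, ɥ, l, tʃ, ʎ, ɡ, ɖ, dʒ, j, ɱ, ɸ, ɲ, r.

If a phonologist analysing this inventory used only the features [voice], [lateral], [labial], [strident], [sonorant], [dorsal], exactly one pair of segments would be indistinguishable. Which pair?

j, ɲ

/j/ (palatal glide) and /ɲ/ (palatal nasal) are both [+voice], [−lateral], [−labial], [−strident], [+sonorant], [+dorsal], so none of the listed features separates them. (They do differ in [nasal] and [continuant], which are not among the given features.) Every other pair in the inventory differs on at least one listed feature.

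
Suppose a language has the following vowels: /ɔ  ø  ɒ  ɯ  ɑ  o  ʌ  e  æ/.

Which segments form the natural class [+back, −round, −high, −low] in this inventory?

ʌ

Checking each segment against [+back], [−round], [−high], [−low]: /ʌ/ (mid back unrounded lax vowel) satisfies every feature; every other segment in the inventory fails at least one.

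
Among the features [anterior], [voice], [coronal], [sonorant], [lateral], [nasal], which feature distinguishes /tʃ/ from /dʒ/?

The two segments share [-anterior], [+coronal], [-sonorant], [-lateral], [-nasal]. The only feature from the list on which they differ: /tʃ/ is [-voice] while /dʒ/ is [+voice].

[voice]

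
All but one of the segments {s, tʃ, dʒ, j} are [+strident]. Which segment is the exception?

/tʃ, s, dʒ/ are all [+strident]; /j/ (palatal glide) is [−strident].

j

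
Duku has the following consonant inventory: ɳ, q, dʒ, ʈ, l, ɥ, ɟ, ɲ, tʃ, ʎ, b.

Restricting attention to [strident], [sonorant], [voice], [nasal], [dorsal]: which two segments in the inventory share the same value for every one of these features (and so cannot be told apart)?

Both /ɥ/ and /ʎ/ are [−strident], [+sonorant], [+voice], [−nasal], [+dorsal]. Since the list omits [lateral], [labial] and [round] — which do distinguish the labial-palatal glide from the palatal lateral approximant — this pair collapses; all other pairs remain distinct.

ɥ, ʎ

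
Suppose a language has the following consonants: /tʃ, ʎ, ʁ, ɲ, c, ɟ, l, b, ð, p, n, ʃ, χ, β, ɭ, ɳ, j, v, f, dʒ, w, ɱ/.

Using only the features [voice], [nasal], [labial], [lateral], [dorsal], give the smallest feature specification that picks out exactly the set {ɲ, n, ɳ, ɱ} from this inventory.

[+nasal]

/ɲ, n, ɳ, ɱ/ are exactly the [+nasal] segments in the inventory, so a single feature suffices.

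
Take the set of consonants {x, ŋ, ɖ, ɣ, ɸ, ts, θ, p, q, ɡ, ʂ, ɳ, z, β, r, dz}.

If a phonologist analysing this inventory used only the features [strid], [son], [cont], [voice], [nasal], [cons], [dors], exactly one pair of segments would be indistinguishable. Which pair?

θ, ɸ

/θ/ (voiceless dental fricative) and /ɸ/ (voiceless bilabial fricative) are both [-strident], [-sonorant], [+continuant], [-voice], [-nasal], [+consonantal], [-dorsal], so none of the listed features separates them. (They do differ in [labial] and [coronal], which are not among the given features.) Every other pair in the inventory differs on at least one listed feature.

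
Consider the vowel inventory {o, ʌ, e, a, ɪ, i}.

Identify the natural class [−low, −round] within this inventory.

First, the [−low] segments are /o, ʌ, e, ɪ, i/.
Intersecting with [−round] leaves /ʌ, e, ɪ, i/.

ʌ, e, ɪ, i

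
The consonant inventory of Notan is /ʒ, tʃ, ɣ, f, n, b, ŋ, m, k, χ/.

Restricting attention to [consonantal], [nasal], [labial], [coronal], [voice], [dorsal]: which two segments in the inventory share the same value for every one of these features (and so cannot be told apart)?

/k/ (voiceless velar stop) and /χ/ (voiceless uvular fricative) are both [+consonantal], [−nasal], [−labial], [−coronal], [−voice], [+dorsal], so none of the listed features separates them. (They do differ in [continuant] and [high], which are not among the given features.) Every other pair in the inventory differs on at least one listed feature.

k, χ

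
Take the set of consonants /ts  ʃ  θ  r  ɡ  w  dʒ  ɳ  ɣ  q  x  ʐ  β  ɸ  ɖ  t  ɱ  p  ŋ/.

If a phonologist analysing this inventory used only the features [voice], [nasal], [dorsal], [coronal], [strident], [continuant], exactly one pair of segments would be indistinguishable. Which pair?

Both /w/ and /ɣ/ are [+voice], [−nasal], [+dorsal], [−coronal], [−strident], [+continuant]. Since the list omits [sonorant], [labial] and [round] — which do distinguish the labial-velar glide from the voiced velar fricative — this pair collapses; all other pairs remain distinct.

w, ɣ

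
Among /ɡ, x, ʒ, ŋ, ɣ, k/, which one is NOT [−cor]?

Every segment except /ʒ/ is [−coronal]. /ʒ/ (voiced postalveolar fricative) is [+coronal], so it is the exception.

ʒ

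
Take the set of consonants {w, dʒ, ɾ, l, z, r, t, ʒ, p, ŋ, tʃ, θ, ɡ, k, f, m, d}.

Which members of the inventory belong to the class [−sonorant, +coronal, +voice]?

Eliminate segments failing any feature: /w, ɾ, l, r, ŋ, m/ are [+sonorant]; /t, tʃ, θ/ are [−voice]; /p, ɡ, k, f/ are [−coronal]. The remaining /dʒ, z, ʒ, d/ satisfy [−sonorant], [+coronal], [+voice].

dʒ, z, ʒ, d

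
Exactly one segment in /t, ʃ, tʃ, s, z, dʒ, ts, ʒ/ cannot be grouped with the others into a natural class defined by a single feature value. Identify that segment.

t

[strident] groups all but one: /ʒ, s, dʒ, ʃ, ts, tʃ, z/ share [+strident] while /t/ (voiceless alveolar stop) alone is [−strident]. Removing any other segment would not leave a single-feature class that excludes it.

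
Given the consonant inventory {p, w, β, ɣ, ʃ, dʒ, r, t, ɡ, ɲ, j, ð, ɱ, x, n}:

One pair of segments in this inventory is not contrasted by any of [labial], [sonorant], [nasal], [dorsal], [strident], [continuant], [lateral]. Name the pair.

x, ɣ

/x/ (voiceless velar fricative) and /ɣ/ (voiced velar fricative) are both [−labial], [−sonorant], [−nasal], [+dorsal], [−strident], [+continuant], [−lateral], so none of the listed features separates them. (They do differ in [voice], which is not among the given features.) Every other pair in the inventory differs on at least one listed feature.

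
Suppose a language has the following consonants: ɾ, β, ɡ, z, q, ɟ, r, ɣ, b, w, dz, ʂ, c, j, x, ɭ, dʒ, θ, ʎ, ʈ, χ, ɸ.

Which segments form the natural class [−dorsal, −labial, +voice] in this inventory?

ɾ, z, r, dz, ɭ, dʒ

Checking each segment against [−dorsal], [−labial], [+voice]: /ɾ/ (alveolar tap), /z/ (voiced alveolar fricative), /r/ (alveolar trill), /dz/ (voiced alveolar affricate), /ɭ/ (retroflex lateral approximant), /dʒ/ (voiced postalveolar affricate) satisfy every feature; every other segment in the inventory fails at least one.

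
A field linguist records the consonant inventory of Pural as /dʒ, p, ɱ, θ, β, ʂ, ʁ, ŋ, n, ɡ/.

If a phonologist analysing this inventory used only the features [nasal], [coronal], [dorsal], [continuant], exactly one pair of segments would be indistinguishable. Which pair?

/ʂ/ (voiceless retroflex fricative) and /θ/ (voiceless dental fricative) are both [-nasal], [+coronal], [-dorsal], [+continuant], so none of the listed features separates them. (They do differ in [strident], [anterior] and [distributed], which are not among the given features.) Every other pair in the inventory differs on at least one listed feature.

ʂ, θ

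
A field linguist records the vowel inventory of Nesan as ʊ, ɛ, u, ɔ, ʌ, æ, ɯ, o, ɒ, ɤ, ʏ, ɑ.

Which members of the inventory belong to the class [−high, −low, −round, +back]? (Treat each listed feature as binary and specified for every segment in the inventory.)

Eliminate segments failing any feature: /ʊ, u, ɯ, ʏ/ are [+high]; /ɛ/ is [−back]; /ɔ, o/ are [+round]; /æ, ɒ, ɑ/ are [+low]. The remaining /ʌ, ɤ/ satisfy [−high], [−low], [−round], [+back].

ʌ, ɤ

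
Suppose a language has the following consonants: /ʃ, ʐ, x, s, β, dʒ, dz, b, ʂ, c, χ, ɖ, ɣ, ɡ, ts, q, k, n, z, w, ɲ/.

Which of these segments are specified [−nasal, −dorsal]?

The [−nasal] segments are /ʃ, ʐ, x, s, β, dʒ, dz, b, ʂ, c, χ, ɖ, ɣ, ɡ, ts, q, k, z, w/.
Intersecting with [−dorsal] leaves /ʃ, ʐ, s, β, dʒ, dz, b, ʂ, ɖ, ts, z/.

ʃ, ʐ, s, β, dʒ, dz, b, ʂ, ɖ, ts, z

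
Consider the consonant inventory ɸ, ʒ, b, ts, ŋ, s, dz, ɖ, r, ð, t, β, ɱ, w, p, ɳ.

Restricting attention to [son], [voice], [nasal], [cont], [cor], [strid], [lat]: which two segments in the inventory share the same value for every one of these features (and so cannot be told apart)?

/ɱ/ (labiodental nasal) and /ŋ/ (velar nasal) are both [+sonorant], [+voice], [+nasal], [−continuant], [−coronal], [−strident], [−lateral], so none of the listed features separates them. (They do differ in [labial] and [dorsal], which are not among the given features.) Every other pair in the inventory differs on at least one listed feature.

ɱ, ŋ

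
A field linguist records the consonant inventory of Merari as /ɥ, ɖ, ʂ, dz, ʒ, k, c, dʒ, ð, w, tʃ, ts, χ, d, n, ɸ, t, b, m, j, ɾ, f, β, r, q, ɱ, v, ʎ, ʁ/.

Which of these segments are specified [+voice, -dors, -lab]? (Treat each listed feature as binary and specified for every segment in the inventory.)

ɖ, dz, ʒ, dʒ, ð, d, n, ɾ, r

First, the [+voice] segments are /ɥ, ɖ, dz, ʒ, dʒ, ð, w, d, n, b, m, j, ɾ, β, r, ɱ, v, ʎ, ʁ/.
Intersecting with [-dorsal] gives /ɖ, dz, ʒ, dʒ, ð, d, n, b, m, ɾ, β, r, ɱ, v/.
Within that set, [-labial] leaves /ɖ, dz, ʒ, dʒ, ð, d, n, ɾ, r/.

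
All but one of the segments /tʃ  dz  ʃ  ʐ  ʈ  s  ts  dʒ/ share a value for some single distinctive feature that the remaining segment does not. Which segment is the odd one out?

ʈ

The remaining segments after removing /ʈ/ share [+strident]; /ʈ/ (voiceless retroflex stop) is [−strident]. For every other candidate removal, the leftover set fails to share any single feature value that the removed segment lacks.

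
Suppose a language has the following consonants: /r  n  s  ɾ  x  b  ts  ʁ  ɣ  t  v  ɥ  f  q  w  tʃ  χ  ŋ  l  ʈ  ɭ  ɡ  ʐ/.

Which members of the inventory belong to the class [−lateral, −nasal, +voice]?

Eliminate segments failing any feature: /n, ŋ/ are [+nasal]; /s, x, ts, t, f, q, tʃ, χ, ʈ/ are [−voice]; /l, ɭ/ are [+lateral]. The remaining /r, ɾ, b, ʁ, ɣ, v, ɥ, w, ɡ, ʐ/ satisfy [−lateral], [−nasal], [+voice].

r, ɾ, b, ʁ, ɣ, v, ɥ, w, ɡ, ʐ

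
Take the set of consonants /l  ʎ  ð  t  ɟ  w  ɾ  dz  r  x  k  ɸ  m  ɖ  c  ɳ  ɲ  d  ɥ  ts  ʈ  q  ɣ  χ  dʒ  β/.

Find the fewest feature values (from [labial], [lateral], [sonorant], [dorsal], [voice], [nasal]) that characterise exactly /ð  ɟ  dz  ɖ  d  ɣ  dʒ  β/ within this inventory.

[−sonorant, +voice]

/ð, ɟ, dz, ɖ, d, ɣ, dʒ, β/ are all [−sonorant], [+voice], and no other segment in the inventory matches both values. Dropping any one of them over-generates: [+voice] alone would also admit /l, ʎ, w, ɾ, …/; [−sonorant] alone would also admit /t, x, k, ɸ, …/. No other single listed feature picks out exactly this set either, so fewer than two features will not do.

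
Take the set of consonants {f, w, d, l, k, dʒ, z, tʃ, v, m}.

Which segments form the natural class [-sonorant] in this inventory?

The feature [sonorant] marks segments produced without turbulent airflow (nasals, liquids, glides, vowels). In this inventory /f, d, k, dʒ, z, tʃ, v/ lack that property, so they are [-sonorant]; /w, l, m/ are [+sonorant].

f, d, k, dʒ, z, tʃ, v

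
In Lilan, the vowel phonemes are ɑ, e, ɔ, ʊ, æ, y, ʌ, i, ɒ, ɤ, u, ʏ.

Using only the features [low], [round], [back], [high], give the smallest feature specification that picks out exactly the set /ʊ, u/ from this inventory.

/ʊ, u/ are all [+high], [+back], and no other segment in the inventory matches both values. Dropping any one of them over-generates: [+back] alone would also admit /ɑ, ɔ, ʌ, ɒ, …/; [+high] alone would also admit /y, i, ʏ/. No other single listed feature picks out exactly this set either, so fewer than two features will not do.

[+high, +back]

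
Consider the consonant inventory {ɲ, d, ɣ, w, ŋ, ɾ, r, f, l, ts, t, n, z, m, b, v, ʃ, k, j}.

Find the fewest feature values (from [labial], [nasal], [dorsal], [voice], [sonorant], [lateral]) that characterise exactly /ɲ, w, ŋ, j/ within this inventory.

[+sonorant, +dorsal]

Every target segment is [+sonorant], [+dorsal]; each remaining inventory member fails at least one of these. Each conjunct is needed — [+dorsal] alone would also admit /ɣ, k/; [+sonorant] alone would also admit /ɾ, r, l, n, …/ — and no other single listed feature has exactly this extension, so two is the minimum.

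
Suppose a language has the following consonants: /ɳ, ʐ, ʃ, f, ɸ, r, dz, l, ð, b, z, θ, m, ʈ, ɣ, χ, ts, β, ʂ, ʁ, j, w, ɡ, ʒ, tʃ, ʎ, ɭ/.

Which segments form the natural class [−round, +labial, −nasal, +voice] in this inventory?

Eliminate segments failing any feature: /ɳ, ʐ, ʃ, r, dz, l, ð, z, θ, ʈ, ɣ, χ, ts, ʂ, ʁ, j, ɡ, ʒ, tʃ, ʎ, ɭ/ are [−labial]; /f, ɸ/ are [−voice]; /m/ is [+nasal]; /w/ is [+round]. The remaining /b, β/ satisfy [−round], [+labial], [−nasal], [+voice].

b, β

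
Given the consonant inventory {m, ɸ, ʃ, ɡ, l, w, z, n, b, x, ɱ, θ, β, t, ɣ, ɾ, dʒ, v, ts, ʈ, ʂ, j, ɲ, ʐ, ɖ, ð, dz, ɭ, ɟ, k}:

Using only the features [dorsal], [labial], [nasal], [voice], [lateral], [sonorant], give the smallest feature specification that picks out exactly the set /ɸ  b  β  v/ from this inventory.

[-sonorant, +labial]

The class [-sonorant], [+labial] has exactly /ɸ, b, β, v/ as its extension in this inventory. No smaller conjunction from the listed features achieves this: [+labial] alone would also admit /m, w, ɱ/; [-sonorant] alone would also admit /ʃ, ɡ, z, x, …/; and checking the remaining single features turns up none with this extension.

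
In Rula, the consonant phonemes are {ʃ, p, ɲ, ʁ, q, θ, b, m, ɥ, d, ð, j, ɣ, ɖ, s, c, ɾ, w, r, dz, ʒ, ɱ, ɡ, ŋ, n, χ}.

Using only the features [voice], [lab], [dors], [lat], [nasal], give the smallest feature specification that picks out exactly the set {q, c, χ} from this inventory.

[−voice, +dors]

/q, c, χ/ are all [−voice], [+dorsal], and no other segment in the inventory matches both values. Dropping any one of them over-generates: [+dorsal] alone would also admit /ɲ, ʁ, ɥ, j, …/; [−voice] alone would also admit /ʃ, p, θ, s/. No other single listed feature picks out exactly this set either, so fewer than two features will not do.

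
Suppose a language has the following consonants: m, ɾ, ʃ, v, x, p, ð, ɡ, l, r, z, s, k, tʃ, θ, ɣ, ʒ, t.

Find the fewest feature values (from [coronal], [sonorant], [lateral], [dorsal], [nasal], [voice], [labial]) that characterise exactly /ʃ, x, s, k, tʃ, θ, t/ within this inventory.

[−voice, −labial]

/ʃ, x, s, k, tʃ, θ, t/ are all [−voice], [−labial], and no other segment in the inventory matches both values. Dropping any one of them over-generates: [−labial] alone would also admit /ɾ, ð, ɡ, l, …/; [−voice] alone would also admit /p/. No other single listed feature picks out exactly this set either, so fewer than two features will not do.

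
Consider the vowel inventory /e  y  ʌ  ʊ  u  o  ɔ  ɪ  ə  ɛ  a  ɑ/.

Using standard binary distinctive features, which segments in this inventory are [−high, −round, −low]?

Checking each segment against [−high], [−round], [−low]: /e/ (mid front unrounded tense vowel), /ʌ/ (mid back unrounded lax vowel), /ə/ (mid central vowel (schwa)), /ɛ/ (mid front unrounded lax vowel) satisfy every feature; every other segment in the inventory fails at least one.

e, ʌ, ə, ɛ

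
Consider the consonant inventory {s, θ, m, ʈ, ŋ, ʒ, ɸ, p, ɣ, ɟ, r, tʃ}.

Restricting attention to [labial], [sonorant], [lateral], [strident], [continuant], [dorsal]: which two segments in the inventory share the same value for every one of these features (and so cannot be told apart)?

ʒ, s

On the given features, /ʒ/ and /s/ have an identical profile: [−labial], [−sonorant], [−lateral], [+strident], [+continuant], [−dorsal]. No other two segments in the inventory coincide on all 6 features. (They do differ in [voice], [anterior] and [distributed], which are not among the given features.)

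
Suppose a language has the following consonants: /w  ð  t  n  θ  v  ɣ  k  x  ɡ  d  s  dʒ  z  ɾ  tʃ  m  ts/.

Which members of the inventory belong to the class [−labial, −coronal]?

ɣ, k, x, ɡ

Eliminate segments failing any feature: /w, v, m/ are [+labial]; /ð, t, n, θ, d, s, dʒ, z, ɾ, tʃ, ts/ are [+coronal]. The remaining /ɣ, k, x, ɡ/ satisfy [−labial], [−coronal].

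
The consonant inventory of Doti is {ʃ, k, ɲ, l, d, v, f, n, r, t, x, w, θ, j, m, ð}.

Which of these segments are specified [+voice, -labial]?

ɲ, l, d, n, r, j, ð

Eliminate segments failing any feature: /ʃ, k, f, t, x, θ/ are [-voice]; /v, w, m/ are [+labial]. The remaining /ɲ, l, d, n, r, j, ð/ satisfy [+voice], [-labial].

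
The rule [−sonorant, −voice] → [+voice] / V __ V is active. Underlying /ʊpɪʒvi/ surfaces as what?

[ʊbɪʒvi]

Only /p/ occurs between two vowels (/ʊ/ __ /ɪ/) and matches the structural description. It is a voiceless bilabial stop, so [−sonorant, −voice] holds; changing it to [+voice] with all other features held fixed yields /b/ (voiced bilabial stop). No other segment meets both the structural description and the environment, so the output is [ʊbɪʒvi].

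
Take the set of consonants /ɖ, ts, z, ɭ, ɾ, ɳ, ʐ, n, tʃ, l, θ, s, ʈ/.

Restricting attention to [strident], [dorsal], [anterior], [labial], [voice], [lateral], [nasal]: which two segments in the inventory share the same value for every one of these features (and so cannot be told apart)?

ts, s

Both /ts/ and /s/ are [+strident], [−dorsal], [+anterior], [−labial], [−voice], [−lateral], [−nasal]. Since the list omits [continuant] — which does distinguish the voiceless alveolar affricate from the voiceless alveolar fricative — this pair collapses; all other pairs remain distinct.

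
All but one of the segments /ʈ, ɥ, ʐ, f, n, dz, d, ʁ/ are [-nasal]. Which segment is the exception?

/n/ is the alveolar nasal, which is [+nasal]; the rest — /ʈ, ɥ, ʁ, f, ʐ, d, dz/ — are [-nasal].

n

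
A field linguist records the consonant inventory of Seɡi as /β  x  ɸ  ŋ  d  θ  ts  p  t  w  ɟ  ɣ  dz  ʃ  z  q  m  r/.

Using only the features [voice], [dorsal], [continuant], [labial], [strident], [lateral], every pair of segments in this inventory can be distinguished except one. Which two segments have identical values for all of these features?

ɟ, ŋ

Both /ɟ/ and /ŋ/ are [+voice], [+dorsal], [−continuant], [−labial], [−strident], [−lateral]. Since the list omits [sonorant], [nasal] and [back] — which do distinguish the voiced palatal stop from the velar nasal — this pair collapses; all other pairs remain distinct.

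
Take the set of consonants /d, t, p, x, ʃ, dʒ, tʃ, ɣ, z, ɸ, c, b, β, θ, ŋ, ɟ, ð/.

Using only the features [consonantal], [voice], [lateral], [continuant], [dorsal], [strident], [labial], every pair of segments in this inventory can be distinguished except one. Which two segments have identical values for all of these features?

ŋ, ɟ

/ŋ/ (velar nasal) and /ɟ/ (voiced palatal stop) are both [+consonantal], [+voice], [−lateral], [−continuant], [+dorsal], [−strident], [−labial], so none of the listed features separates them. (They do differ in [sonorant], [nasal] and [back], which are not among the given features.) Every other pair in the inventory differs on at least one listed feature.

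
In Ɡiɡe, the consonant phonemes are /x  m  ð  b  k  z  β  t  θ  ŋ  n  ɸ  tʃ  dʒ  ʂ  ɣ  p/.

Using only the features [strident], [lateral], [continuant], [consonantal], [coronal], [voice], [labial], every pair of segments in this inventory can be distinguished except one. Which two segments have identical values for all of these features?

m, b

/m/ (bilabial nasal) and /b/ (voiced bilabial stop) are both [-strident], [-lateral], [-continuant], [+consonantal], [-coronal], [+voice], [+labial], so none of the listed features separates them. (They do differ in [sonorant] and [nasal], which are not among the given features.) Every other pair in the inventory differs on at least one listed feature.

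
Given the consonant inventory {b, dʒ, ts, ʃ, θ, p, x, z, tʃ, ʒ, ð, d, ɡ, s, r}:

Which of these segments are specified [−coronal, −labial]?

Checking each segment against [−coronal], [−labial]: /x/ (voiceless velar fricative), /ɡ/ (voiced velar stop) satisfy every feature; every other segment in the inventory fails at least one.

x, ɡ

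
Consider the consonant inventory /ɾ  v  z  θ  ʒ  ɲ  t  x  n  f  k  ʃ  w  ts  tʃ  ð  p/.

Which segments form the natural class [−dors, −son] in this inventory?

v, z, θ, ʒ, t, f, ʃ, ts, tʃ, ð, p

Eliminate segments failing any feature: /ɾ, n/ are [+sonorant]; /ɲ, x, k, w/ are [+dorsal]. The remaining /v, z, θ, ʒ, t, f, ʃ, ts, tʃ, ð, p/ satisfy [−dorsal], [−sonorant].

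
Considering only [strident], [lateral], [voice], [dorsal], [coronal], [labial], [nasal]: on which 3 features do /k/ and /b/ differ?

/k/ (voiceless velar stop) and /b/ (voiced bilabial stop) agree on [-strident], [-lateral], [-coronal], [-nasal]. They differ on [voice] (/k/ [-], /b/ [+]), [labial] (/k/ [-], /b/ [+]), [dorsal] (/k/ [+], /b/ [-]).

[voice], [labial], [dorsal]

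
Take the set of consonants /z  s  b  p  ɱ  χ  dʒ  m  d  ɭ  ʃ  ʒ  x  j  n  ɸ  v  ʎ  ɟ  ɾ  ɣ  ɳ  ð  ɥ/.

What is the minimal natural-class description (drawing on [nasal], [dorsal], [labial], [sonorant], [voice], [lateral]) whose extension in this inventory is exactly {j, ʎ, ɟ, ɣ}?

The class [+voice], [−labial], [+dorsal] has exactly /j, ʎ, ɟ, ɣ/ as its extension in this inventory. No smaller conjunction from the listed features achieves this: [−labial, +dorsal] alone would also admit /χ, x/; [+voice, +dorsal] alone would also admit /ɥ/; [+voice, −labial] alone would also admit /z, dʒ, d, ɭ, …/; and checking the remaining two-feature bundles turns up none with this extension.

[+voice, −labial, +dorsal]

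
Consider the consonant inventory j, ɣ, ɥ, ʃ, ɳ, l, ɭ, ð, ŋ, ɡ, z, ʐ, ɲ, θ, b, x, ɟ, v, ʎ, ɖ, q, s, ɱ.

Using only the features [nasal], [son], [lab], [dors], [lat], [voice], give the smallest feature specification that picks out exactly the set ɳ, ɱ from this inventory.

[+nasal, −dors]

Every target segment is [+nasal], [−dorsal]; each remaining inventory member fails at least one of these. Each conjunct is needed — [−dorsal] alone would also admit /ʃ, l, ɭ, ð, …/; [+nasal] alone would also admit /ŋ, ɲ/ — and no other single listed feature has exactly this extension, so two is the minimum.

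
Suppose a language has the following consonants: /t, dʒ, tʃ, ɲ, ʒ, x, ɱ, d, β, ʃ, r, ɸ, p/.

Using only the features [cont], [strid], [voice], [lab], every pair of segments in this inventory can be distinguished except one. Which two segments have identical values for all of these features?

ɲ, d

Both /ɲ/ and /d/ are [−continuant], [−strident], [+voice], [−labial]. Since the list omits [sonorant], [nasal] and [dorsal] — which do distinguish the palatal nasal from the voiced alveolar stop — this pair collapses; all other pairs remain distinct.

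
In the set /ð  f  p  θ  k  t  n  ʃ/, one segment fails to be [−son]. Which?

n

Every segment except /n/ is [−sonorant]. /n/ (alveolar nasal) is [+sonorant], so it is the exception.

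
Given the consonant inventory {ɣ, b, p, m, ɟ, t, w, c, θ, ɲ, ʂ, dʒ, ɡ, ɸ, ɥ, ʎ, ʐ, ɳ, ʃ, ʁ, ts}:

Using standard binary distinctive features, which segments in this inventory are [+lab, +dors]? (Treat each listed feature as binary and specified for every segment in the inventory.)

First, the [+labial] segments are /b, p, m, w, ɸ, ɥ/.
Within that set, [+dorsal] leaves /w, ɥ/.

w, ɥ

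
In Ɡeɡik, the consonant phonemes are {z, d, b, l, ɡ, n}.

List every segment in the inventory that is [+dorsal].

The [+dorsal] segments here are /ɡ/; the remaining /z, d, b, l, n/ are [−dorsal].

ɡ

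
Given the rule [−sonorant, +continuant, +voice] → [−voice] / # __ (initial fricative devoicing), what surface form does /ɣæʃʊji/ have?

[xæʃʊji]

Only the initial segment /ɣ/ is both word-initial and matches the structural description. It is a voiced velar fricative, so [−sonorant, +continuant, +voice] holds; changing it to [−voice] with all other features held fixed yields /x/ (voiceless velar fricative). No other segment meets both the structural description and the environment, so the output is [xæʃʊji].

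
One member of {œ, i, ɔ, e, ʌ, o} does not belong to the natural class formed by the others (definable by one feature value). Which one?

The remaining segments after removing /i/ share [-high]; /i/ (high front unrounded tense vowel) is [+high]. For every other candidate removal, the leftover set fails to share any single feature value that the removed segment lacks.

i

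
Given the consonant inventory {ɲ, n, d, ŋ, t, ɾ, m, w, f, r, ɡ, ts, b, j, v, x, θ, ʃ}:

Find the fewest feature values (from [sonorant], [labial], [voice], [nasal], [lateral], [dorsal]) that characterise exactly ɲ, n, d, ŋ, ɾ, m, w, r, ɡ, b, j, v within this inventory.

/ɲ, n, d, ŋ, ɾ, m, w, r, ɡ, b, j, v/ are exactly the [+voice] segments in the inventory, so a single feature suffices.

[+voice]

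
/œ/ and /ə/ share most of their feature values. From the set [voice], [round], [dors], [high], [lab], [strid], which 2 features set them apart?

[labial], [round]

/œ/ is the mid front rounded lax vowel and /ə/ is the mid central vowel (schwa). Both are [+voice], [+dorsal], [-high], [-strident]. /œ/ is [+labial] while /ə/ is [-labial]; /œ/ is [+round] while /ə/ is [-round], so the distinguishing features are [labial], [round].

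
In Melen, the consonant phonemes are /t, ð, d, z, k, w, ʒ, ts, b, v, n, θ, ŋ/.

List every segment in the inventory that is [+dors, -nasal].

First, the [+dorsal] segments are /k, w, ŋ/.
Of those, [-nasal] leaves /k, w/.

k, w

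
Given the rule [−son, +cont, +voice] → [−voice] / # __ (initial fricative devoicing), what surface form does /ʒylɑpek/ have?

/ʒ/ satisfies [−son, +cont, +voice] and sits in # __. The [−voice] counterpart of the voiced postalveolar fricative is /ʃ/. Other segments in /ʒylɑpek/ either fail the structural description or are not in the environment, so the surface form is [ʃylɑpek].

[ʃylɑpek]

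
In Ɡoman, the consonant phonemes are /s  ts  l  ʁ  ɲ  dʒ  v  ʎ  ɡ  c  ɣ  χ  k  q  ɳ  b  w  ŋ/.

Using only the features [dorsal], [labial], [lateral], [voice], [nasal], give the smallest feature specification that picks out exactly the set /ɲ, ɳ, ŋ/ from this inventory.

Every target segment is [+nasal] and no other inventory member is, so one feature is enough.

[+nasal]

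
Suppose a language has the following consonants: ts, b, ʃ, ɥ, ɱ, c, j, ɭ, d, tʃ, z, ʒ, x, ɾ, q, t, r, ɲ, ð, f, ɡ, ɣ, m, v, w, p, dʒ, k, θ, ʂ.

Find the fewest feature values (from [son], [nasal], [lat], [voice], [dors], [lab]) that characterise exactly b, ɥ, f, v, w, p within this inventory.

The class [−nasal], [+labial] has exactly /b, ɥ, f, v, w, p/ as its extension in this inventory. No smaller conjunction from the listed features achieves this: [+labial] alone would also admit /ɱ, m/; [−nasal] alone would also admit /ts, ʃ, c, j, …/; and checking the remaining single features turns up none with this extension.

[−nasal, +lab]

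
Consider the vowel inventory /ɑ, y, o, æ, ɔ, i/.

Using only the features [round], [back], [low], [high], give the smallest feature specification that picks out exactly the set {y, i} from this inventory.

The target set is precisely the extension of [+high] in this inventory.

[+high]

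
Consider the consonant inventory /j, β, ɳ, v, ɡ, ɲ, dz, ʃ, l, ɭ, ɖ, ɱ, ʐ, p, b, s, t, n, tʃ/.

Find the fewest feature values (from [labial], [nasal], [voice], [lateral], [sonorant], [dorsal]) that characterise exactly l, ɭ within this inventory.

[+lateral]

/l, ɭ/ are exactly the [+lateral] segments in the inventory, so a single feature suffices.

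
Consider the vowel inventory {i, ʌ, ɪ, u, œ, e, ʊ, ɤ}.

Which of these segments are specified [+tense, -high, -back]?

First, the [+tense] segments are /i, u, e, ɤ/.
Among these, [-high] gives /e, ɤ/.
Then [-back] leaves /e/.

e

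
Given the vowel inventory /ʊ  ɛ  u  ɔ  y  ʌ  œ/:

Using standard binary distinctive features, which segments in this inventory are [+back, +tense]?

Checking each segment against [+back], [+tense]: /u/ (high back rounded tense vowel) satisfies every feature; every other segment in the inventory fails at least one.

u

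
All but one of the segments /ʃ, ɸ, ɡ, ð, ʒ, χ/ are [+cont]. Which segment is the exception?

/ɡ/ is the voiced velar stop, which is [-continuant]; the rest — /χ, ð, ʒ, ɸ, ʃ/ — are [+continuant].

ɡ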